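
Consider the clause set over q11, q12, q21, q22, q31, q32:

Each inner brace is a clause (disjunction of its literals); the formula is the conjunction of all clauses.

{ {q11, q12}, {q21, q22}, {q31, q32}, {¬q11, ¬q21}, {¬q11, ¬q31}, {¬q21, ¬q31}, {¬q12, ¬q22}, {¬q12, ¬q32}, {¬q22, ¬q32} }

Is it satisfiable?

Try q11 = True.
(¬q21) alone gives q21 = False.
(q22) alone gives q22 = True.
(¬q31) alone gives q31 = False.
(q32) alone gives q32 = True.
That conflicts with the unit clause (¬q32).
So q11 must be the other value — set q11 = False.
(q12) alone gives q12 = True.
(¬q22) alone gives q22 = False.
(q21) alone gives q21 = True.
(¬q31) alone gives q31 = False.
(q32) alone gives q32 = True.
That conflicts with the unit clause (¬q32).
Neither q11 = True nor q11 = False works.
No assignment satisfies every clause.

Unsatisfiable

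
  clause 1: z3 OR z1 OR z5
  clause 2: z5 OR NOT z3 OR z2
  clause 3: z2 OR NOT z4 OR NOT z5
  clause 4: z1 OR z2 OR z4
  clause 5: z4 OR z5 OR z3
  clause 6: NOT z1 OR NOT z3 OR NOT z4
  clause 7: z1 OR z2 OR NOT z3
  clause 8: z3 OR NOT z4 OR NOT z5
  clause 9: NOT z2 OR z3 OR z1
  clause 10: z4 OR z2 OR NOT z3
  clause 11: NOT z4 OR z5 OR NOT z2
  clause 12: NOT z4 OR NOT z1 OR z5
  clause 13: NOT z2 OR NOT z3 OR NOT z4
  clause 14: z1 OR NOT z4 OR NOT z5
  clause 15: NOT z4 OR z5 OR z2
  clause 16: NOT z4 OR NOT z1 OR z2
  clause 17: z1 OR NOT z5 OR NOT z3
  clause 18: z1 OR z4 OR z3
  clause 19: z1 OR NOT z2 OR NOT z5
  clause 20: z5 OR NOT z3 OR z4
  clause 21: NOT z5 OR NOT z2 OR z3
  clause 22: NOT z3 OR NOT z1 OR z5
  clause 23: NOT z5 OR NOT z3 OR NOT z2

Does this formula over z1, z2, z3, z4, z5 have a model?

Try z3 = false.
Try z1 = true.
Try z4 = false.
From the singleton clause (z5), z5 = true.
From the singleton clause (NOT z2), z2 = false.
This assignment satisfies each clause.
A satisfying assignment: z1 ↦ true; z2 ↦ false; z3 ↦ false; z4 ↦ false; z5 ↦ true.

Yes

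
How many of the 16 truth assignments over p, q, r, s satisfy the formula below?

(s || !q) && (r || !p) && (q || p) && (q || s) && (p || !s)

2

There are 2^4 = 16 truth assignments over (p, q, r, s).
Split on s. With s = true, the clauses containing s are satisfied and !s drops from the rest; 2 of the 2^3 = 8 assignments to the other variables satisfy what remains.
With s = false, by the same count on the reduced clause set, 0 assignments work.
(One model: p=T, q=F, r=T, s=T.)
Total: 2 + 0 = 2.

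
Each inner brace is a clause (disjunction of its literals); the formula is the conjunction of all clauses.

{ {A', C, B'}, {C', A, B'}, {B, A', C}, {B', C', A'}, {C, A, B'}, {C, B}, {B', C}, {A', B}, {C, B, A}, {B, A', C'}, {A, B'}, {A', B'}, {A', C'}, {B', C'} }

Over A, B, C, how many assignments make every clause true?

There are 2^3 = 8 truth assignments over (A, B, C).
Split on C. With C = 1, the clauses containing C are satisfied and C' drops from the rest; 1 of the 2^2 = 4 assignments to the other variables satisfy what remains.
With C = 0, by the same count on the reduced clause set, 0 assignments work.
(One model: A=F, B=F, C=T.)
Total: 1 + 0 = 1.

1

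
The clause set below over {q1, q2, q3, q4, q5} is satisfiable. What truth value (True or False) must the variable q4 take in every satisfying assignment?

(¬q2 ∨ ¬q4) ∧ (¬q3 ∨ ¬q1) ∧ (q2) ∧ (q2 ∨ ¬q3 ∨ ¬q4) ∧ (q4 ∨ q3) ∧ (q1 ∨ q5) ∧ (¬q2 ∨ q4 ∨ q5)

Suppose q4 = True.
From the singleton clause (¬q2), q2 = False.
That conflicts with the unit clause (q2).
So every satisfying assignment has q4 = False.

False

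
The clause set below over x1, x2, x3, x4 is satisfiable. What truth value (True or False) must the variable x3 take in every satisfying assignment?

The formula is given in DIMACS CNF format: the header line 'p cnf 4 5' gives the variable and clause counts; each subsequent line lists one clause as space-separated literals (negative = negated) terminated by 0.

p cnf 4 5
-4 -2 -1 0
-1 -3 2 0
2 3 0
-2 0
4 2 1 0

True

Suppose x3 = False.
The clause (x2) is unit, so x2 = True.
That conflicts with the unit clause (¬x2).
So every satisfying assignment has x3 = True.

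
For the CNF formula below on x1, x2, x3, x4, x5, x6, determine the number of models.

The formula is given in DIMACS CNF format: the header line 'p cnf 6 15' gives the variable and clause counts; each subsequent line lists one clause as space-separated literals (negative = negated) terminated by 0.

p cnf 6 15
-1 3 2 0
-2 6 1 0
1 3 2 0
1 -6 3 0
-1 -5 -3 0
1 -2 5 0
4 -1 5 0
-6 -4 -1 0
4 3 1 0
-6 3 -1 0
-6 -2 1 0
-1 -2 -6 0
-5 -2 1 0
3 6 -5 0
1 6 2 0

7

There are 2^6 = 64 truth assignments over (x1, x2, x3, x4, x5, x6).
Split on x1. With x1 = True, the clauses containing x1 are satisfied and ¬x1 drops from the rest; 3 of the 2^5 = 32 assignments to the other variables satisfy what remains.
With x1 = False, by the same count on the reduced clause set, 4 assignments work.
Total: 3 + 4 = 7.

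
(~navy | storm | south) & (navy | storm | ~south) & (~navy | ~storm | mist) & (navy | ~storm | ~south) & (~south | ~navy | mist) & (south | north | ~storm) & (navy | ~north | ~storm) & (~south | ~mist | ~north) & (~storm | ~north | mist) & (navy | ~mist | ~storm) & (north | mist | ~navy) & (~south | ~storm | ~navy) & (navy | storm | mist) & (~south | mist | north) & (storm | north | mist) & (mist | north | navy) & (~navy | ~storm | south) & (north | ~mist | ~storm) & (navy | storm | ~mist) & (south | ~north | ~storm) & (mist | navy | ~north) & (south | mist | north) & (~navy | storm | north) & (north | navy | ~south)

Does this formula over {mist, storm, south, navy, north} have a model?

Suppose navy = 0.
Suppose storm = 1.
From the singleton clause (~south), south = 0.
From the singleton clause (north), north = 1.
That conflicts with the unit clause (~north).
Undo storm and try storm = 0.
From the singleton clause (~south), south = 0.
From the singleton clause (mist), mist = 1.
That conflicts with the unit clause (~mist).
Both values of storm lead to a conflict.
Undo navy and try navy = 1.
Suppose storm = 1.
From the singleton clause (mist), mist = 1.
From the singleton clause (~south), south = 0.
That conflicts with the unit clause (south).
Undo storm and try storm = 0.
From the singleton clause (south), south = 1.
From the singleton clause (mist), mist = 1.
From the singleton clause (~north), north = 0.
That conflicts with the unit clause (north).
Both values of storm lead to a conflict.
Both values of navy lead to a conflict.
No assignment satisfies every clause.

No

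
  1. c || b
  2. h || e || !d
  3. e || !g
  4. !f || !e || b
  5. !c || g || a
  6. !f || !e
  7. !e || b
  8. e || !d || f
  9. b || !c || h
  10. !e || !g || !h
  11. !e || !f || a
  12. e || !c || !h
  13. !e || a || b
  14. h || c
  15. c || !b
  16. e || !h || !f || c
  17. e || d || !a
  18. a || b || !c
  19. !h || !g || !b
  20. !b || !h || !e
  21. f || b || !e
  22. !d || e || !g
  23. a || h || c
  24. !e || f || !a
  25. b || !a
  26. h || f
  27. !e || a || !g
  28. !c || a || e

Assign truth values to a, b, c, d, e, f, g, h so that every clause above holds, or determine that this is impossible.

Try c = true.
Try e = true.
Unit clause (!f) forces f = false.
Unit clause (b) forces b = true.
Unit clause (!h) forces h = false.
That conflicts with the unit clause (h).
So e must be the other value — set e = false.
Unit clause (!g) forces g = false.
Unit clause (a) forces a = true.
Unit clause (!h) forces h = false.
Unit clause (!d) forces d = false.
That conflicts with the unit clause (d).
Both values of e lead to a conflict.
So c must be the other value — set c = false.
Unit clause (b) forces b = true.
That conflicts with the unit clause (!b).
Both values of c lead to a conflict.

UNSATISFIABLE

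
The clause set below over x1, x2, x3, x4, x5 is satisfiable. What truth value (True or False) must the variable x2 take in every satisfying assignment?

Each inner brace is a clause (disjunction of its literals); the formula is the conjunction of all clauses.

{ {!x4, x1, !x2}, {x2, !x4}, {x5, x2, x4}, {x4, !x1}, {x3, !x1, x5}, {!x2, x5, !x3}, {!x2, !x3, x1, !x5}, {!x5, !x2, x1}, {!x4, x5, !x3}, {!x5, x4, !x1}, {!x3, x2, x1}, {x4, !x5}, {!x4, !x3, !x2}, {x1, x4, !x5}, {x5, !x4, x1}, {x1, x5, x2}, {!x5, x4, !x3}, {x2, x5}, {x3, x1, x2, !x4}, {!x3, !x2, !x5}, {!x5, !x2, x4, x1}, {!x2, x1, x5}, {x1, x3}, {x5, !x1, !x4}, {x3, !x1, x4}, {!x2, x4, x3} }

True

Suppose x2 = false.
Unit clause (!x4) forces x4 = false.
Unit clause (x5) forces x5 = true.
Now (!x5) is unsatisfied and unit — conflict.
So every satisfying assignment has x2 = True.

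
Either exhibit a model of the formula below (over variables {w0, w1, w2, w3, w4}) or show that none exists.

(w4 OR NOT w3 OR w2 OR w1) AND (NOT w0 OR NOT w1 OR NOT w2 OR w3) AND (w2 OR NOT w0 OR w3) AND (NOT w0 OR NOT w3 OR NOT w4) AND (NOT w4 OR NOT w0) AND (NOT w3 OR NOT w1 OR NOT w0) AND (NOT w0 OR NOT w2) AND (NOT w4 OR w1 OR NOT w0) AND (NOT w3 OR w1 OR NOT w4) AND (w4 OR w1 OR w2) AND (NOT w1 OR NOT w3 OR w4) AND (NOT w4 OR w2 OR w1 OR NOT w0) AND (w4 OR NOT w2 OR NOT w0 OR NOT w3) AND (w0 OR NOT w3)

w0=false; w1=false; w2=true; w3=false; w4=true

Case w4 = true:
Unit clause (NOT w0) forces w0 = false.
Unit clause (NOT w3) forces w3 = false.
No clause remains; w1, w2 are free.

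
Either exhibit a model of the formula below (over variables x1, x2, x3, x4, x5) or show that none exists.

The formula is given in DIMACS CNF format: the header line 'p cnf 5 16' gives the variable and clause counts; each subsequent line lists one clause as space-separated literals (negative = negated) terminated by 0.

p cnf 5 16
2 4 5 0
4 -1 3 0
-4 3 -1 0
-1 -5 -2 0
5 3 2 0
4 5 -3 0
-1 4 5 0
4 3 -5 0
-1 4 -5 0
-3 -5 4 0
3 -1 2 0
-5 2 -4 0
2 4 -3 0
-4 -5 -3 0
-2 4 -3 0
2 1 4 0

Branch on x2: set x2 = False.
Branch on x4: set x4 = True.
The clause (¬x5) is unit, so x5 = False.
The clause (x3) is unit, so x3 = True.
No clause remains; x1 is free.

x1=True,  x2=False,  x3=True,  x4=True,  x5=False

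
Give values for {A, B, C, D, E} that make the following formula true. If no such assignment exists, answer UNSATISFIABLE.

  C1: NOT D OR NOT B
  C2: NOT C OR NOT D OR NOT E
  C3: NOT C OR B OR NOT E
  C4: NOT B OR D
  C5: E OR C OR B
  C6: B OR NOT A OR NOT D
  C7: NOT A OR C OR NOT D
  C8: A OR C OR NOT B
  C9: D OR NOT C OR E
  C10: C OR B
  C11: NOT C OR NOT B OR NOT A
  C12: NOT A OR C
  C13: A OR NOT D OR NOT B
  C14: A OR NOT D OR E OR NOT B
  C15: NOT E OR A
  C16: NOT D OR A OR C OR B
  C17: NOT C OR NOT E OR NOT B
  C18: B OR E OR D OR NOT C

A=false, B=false, C=true, D=true, E=false

Suppose D = true.
The clause (NOT B) is unit, so B = false.
The clause (NOT A) is unit, so A = false.
The clause (C) is unit, so C = true.
The clause (NOT E) is unit, so E = false.
All clauses are satisfied.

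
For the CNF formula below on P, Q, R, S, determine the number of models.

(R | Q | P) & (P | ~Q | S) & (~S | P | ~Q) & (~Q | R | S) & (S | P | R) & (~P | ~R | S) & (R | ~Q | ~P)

There are 2^4 = 16 truth assignments over (P, Q, R, S).
Split on Q. With Q = 1, the clauses containing Q are satisfied and ~Q drops from the rest; 1 of the 2^3 = 8 assignments to the other variables satisfy what remains.
With Q = 0, by the same count on the reduced clause set, 5 assignments work.
Total: 1 + 5 = 6.

6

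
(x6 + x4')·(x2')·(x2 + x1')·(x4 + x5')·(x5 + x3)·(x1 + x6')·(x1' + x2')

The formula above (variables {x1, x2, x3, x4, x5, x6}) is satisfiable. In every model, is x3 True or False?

Suppose x3 = 0.
The clause (x2') is unit, so x2 = 0.
The clause (x1') is unit, so x1 = 0.
The clause (x5) is unit, so x5 = 1.
The clause (x4) is unit, so x4 = 1.
The clause (x6) is unit, so x6 = 1.
But (x6') is also a unit clause — contradiction.
So every satisfying assignment has x3 = True.

True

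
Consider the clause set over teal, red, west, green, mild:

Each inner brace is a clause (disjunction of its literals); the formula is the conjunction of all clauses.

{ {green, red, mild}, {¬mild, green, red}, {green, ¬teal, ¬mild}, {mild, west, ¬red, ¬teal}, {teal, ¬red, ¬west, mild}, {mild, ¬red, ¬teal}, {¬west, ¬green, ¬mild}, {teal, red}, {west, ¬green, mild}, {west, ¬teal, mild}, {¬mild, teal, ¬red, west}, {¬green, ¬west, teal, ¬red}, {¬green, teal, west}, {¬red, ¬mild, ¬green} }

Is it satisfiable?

Case teal = True:
Case green = True:
Case mild = False:
From the singleton clause (¬red), red = False.
From the singleton clause (west), west = True.
All clauses are satisfied.
A satisfying assignment: teal: True,  red: False,  west: True,  green: True,  mild: False.

Satisfiable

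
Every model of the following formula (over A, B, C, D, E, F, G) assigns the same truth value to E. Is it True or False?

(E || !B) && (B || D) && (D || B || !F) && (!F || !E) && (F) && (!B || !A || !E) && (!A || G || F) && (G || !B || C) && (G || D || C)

False

Suppose E = true.
(!F) alone gives F = false.
But (F) is also a unit clause — contradiction.
So every satisfying assignment has E = False.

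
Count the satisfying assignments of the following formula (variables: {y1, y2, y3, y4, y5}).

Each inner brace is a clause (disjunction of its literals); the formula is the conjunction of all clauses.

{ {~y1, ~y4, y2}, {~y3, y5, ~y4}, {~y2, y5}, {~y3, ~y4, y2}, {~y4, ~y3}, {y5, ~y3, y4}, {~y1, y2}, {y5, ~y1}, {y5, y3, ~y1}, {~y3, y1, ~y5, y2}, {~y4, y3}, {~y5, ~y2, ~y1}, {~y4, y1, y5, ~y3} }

4

There are 2^5 = 32 truth assignments over (y1, y2, y3, y4, y5).
Split on y3. With y3 = 1, the clauses containing y3 are satisfied and ~y3 drops from the rest; 1 of the 2^4 = 16 assignments to the other variables satisfy what remains.
With y3 = 0, by the same count on the reduced clause set, 3 assignments work.
Total: 1 + 3 = 4.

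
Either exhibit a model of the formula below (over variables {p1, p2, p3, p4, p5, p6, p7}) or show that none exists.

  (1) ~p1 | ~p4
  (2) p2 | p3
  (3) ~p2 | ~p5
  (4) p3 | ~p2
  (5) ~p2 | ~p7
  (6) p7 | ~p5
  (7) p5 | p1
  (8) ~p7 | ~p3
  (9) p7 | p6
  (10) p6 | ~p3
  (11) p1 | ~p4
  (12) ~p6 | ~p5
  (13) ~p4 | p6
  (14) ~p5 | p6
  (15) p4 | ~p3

Suppose p1 = 0.
Unit clause (p5) forces p5 = 1.
Unit clause (~p2) forces p2 = 0.
Unit clause (p3) forces p3 = 1.
Unit clause (p7) forces p7 = 1.
But (~p7) is also a unit clause — contradiction.
So p1 must be the other value — set p1 = 1.
Unit clause (~p4) forces p4 = 0.
Unit clause (~p3) forces p3 = 0.
Unit clause (p2) forces p2 = 1.
But (~p2) is also a unit clause — contradiction.
Either choice for p1 ends in contradiction.

UNSATISFIABLE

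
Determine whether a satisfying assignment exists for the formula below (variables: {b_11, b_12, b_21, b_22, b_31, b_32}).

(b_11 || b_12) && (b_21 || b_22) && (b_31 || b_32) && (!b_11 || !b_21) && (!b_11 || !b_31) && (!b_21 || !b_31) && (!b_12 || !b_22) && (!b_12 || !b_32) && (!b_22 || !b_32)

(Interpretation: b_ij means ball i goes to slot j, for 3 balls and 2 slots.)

Branch on b_11: set b_11 = true.
(!b_21) alone gives b_21 = false.
(b_22) alone gives b_22 = true.
(!b_31) alone gives b_31 = false.
(b_32) alone gives b_32 = true.
But (!b_32) is also a unit clause — contradiction.
That branch fails; take b_11 = false instead.
(b_12) alone gives b_12 = true.
(!b_22) alone gives b_22 = false.
(b_21) alone gives b_21 = true.
(!b_31) alone gives b_31 = false.
(b_32) alone gives b_32 = true.
But (!b_32) is also a unit clause — contradiction.
Either choice for b_11 ends in contradiction.
No assignment satisfies every clause.

No, unsatisfiable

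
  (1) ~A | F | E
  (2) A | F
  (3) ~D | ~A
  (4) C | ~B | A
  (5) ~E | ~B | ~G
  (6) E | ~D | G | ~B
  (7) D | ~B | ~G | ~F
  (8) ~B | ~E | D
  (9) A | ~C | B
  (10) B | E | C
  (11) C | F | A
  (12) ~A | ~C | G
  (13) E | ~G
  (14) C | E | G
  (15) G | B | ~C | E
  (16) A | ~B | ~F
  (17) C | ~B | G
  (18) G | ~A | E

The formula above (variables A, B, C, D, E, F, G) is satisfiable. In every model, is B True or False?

False

Suppose B = 1.
Suppose A = 1.
Unit clause (~D) forces D = 0.
Unit clause (~E) forces E = 0.
Unit clause (F) forces F = 1.
Unit clause (~G) forces G = 0.
Now (G) is unsatisfied and unit — conflict.
Backtrack on A: now try A = 0.
Unit clause (F) forces F = 1.
Now (~F) is unsatisfied and unit — conflict.
Neither A = 1 nor A = 0 works.
So every satisfying assignment has B = False.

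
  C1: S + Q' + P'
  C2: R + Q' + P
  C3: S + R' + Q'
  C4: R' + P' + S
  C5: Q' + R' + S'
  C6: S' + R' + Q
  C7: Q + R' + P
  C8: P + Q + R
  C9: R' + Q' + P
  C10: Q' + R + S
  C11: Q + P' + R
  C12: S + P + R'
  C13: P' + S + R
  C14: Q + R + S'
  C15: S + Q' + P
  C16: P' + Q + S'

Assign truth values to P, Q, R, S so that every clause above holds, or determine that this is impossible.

Branch on S: set S = 1.
Branch on Q: set Q = 1.
Unit clause (R') forces R = 0.
Unit clause (P) forces P = 1.
Every clause now holds.

P=1, Q=1, R=0, S=1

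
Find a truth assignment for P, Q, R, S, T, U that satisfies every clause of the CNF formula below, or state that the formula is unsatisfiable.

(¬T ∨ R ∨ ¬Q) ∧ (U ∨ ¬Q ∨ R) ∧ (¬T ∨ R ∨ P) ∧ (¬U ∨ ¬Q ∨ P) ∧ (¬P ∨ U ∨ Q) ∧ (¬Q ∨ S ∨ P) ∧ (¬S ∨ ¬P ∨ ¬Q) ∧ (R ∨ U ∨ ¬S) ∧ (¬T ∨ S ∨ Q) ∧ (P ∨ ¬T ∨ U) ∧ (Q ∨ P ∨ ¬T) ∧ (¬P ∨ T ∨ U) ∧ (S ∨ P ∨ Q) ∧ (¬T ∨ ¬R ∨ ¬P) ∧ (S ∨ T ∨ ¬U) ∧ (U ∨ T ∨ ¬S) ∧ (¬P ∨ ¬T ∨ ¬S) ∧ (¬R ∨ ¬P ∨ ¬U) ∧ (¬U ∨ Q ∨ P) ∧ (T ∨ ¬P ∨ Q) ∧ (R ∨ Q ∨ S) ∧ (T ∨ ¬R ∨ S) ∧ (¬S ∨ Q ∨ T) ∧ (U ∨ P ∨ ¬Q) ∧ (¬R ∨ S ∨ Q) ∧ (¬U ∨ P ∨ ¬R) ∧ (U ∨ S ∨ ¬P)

Case T = False:
Case P = False:
Case U = False:
(¬S) alone gives S = False.
(¬Q) alone gives Q = False.
But (Q) is also a unit clause — contradiction.
Undo U and try U = True.
(¬Q) alone gives Q = False.
But (Q) is also a unit clause — contradiction.
Either choice for U ends in contradiction.
Undo P and try P = True.
(U) alone gives U = True.
(S) alone gives S = True.
(¬Q) alone gives Q = False.
But (Q) is also a unit clause — contradiction.
Either choice for P ends in contradiction.
Undo T and try T = True.
Case R = True:
(¬P) alone gives P = False.
(U) alone gives U = True.
But (¬U) is also a unit clause — contradiction.
Undo R and try R = False.
(¬Q) alone gives Q = False.
(P) alone gives P = True.
(U) alone gives U = True.
(S) alone gives S = True.
But (¬S) is also a unit clause — contradiction.
Either choice for R ends in contradiction.
Either choice for T ends in contradiction.

UNSATISFIABLE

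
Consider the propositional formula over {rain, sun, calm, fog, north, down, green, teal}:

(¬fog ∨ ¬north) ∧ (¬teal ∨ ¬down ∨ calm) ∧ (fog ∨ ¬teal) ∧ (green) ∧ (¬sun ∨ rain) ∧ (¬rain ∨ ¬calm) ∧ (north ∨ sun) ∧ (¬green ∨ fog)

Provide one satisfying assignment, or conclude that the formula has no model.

rain: True; sun: True; calm: False; fog: True; north: False; down: False; green: True; teal: True

Unit clause (green) forces green = True.
Unit clause (fog) forces fog = True.
Unit clause (¬north) forces north = False.
Unit clause (sun) forces sun = True.
Unit clause (rain) forces rain = True.
Unit clause (¬calm) forces calm = False.
Suppose teal = True.
Unit clause (¬down) forces down = False.
All clauses are satisfied.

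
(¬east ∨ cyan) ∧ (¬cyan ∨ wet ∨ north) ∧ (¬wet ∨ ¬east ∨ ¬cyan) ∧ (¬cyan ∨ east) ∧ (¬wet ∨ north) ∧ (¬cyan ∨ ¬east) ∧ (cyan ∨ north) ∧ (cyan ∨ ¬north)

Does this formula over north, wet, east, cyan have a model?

Case east = False:
(¬cyan) alone gives cyan = False.
(north) alone gives north = True.
That conflicts with the unit clause (¬north).
So east must be the other value — set east = True.
(cyan) alone gives cyan = True.
That conflicts with the unit clause (¬cyan).
Both values of east lead to a conflict.
No assignment satisfies every clause.

No, unsatisfiable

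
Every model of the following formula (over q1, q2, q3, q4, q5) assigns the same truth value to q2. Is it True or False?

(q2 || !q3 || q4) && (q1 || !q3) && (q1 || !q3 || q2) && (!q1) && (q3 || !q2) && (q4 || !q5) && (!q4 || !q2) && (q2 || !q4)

Suppose q2 = true.
(!q1) alone gives q1 = false.
(!q3) alone gives q3 = false.
But (q3) is also a unit clause — contradiction.
So every satisfying assignment has q2 = False.

False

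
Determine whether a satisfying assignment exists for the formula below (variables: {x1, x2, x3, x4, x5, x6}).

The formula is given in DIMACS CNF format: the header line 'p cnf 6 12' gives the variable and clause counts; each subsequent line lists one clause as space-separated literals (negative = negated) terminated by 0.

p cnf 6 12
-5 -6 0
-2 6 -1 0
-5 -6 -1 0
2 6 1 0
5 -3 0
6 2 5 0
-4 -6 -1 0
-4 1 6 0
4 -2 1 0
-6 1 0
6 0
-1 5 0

Unsatisfiable

From the singleton clause (x6), x6 = True.
From the singleton clause (¬x5), x5 = False.
From the singleton clause (¬x3), x3 = False.
From the singleton clause (x1), x1 = True.
But (¬x1) is also a unit clause — contradiction.
No assignment satisfies every clause.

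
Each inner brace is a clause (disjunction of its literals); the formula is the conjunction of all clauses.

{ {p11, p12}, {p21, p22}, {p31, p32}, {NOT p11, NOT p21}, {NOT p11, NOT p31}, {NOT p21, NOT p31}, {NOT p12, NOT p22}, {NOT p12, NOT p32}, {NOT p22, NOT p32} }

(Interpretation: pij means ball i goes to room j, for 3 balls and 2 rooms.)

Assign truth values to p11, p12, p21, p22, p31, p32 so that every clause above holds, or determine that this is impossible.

Try p11 = true.
(NOT p21) alone gives p21 = false.
(p22) alone gives p22 = true.
(NOT p31) alone gives p31 = false.
(p32) alone gives p32 = true.
Now (NOT p32) is unsatisfied and unit — conflict.
So p11 must be the other value — set p11 = false.
(p12) alone gives p12 = true.
(NOT p22) alone gives p22 = false.
(p21) alone gives p21 = true.
(NOT p31) alone gives p31 = false.
(p32) alone gives p32 = true.
Now (NOT p32) is unsatisfied and unit — conflict.
Either choice for p11 ends in contradiction.

UNSATISFIABLE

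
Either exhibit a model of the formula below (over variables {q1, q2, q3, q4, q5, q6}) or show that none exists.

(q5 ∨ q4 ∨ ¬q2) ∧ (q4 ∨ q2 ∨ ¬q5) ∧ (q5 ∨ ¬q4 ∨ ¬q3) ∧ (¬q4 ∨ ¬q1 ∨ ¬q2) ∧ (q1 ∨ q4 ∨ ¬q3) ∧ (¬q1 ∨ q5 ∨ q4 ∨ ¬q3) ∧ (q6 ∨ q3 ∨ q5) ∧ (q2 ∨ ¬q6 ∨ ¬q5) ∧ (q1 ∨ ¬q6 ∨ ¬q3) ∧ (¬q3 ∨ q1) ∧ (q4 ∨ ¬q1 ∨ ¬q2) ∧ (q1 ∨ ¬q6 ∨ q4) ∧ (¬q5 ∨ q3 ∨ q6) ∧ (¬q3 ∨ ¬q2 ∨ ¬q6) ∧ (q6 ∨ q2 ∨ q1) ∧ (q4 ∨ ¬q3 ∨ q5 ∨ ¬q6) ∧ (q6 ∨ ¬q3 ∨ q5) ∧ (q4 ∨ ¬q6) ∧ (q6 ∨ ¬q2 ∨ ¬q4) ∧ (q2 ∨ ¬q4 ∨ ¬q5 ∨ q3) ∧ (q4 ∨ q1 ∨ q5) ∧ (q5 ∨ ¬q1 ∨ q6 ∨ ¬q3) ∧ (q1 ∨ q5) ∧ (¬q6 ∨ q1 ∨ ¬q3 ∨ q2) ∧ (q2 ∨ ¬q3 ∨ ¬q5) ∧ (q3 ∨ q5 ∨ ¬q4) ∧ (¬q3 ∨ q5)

q1=False,  q2=True,  q3=False,  q4=True,  q5=True,  q6=True

Case q3 = False:
Case q6 = True:
From the singleton clause (q4), q4 = True.
From the singleton clause (q5), q5 = True.
From the singleton clause (q2), q2 = True.
From the singleton clause (¬q1), q1 = False.
Every clause now holds.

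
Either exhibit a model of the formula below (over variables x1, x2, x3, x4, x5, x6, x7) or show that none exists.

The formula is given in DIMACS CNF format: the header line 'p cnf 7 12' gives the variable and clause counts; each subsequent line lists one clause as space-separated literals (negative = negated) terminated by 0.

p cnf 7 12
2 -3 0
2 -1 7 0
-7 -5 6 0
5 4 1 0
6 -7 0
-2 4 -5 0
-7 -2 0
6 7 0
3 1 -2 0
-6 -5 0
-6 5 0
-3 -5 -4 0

Try x2 = True.
Unit clause (¬x7) forces x7 = False.
Unit clause (x6) forces x6 = True.
Unit clause (¬x5) forces x5 = False.
That conflicts with the unit clause (x5).
That branch fails; take x2 = False instead.
Unit clause (¬x3) forces x3 = False.
Try x1 = False.
Try x5 = True.
Unit clause (¬x6) forces x6 = False.
Unit clause (¬x7) forces x7 = False.
That conflicts with the unit clause (x7).
That branch fails; take x5 = False instead.
Unit clause (x4) forces x4 = True.
Unit clause (¬x6) forces x6 = False.
Unit clause (¬x7) forces x7 = False.
That conflicts with the unit clause (x7).
Neither x5 = True nor x5 = False works.
That branch fails; take x1 = True instead.
Unit clause (x7) forces x7 = True.
Unit clause (x6) forces x6 = True.
Unit clause (¬x5) forces x5 = False.
That conflicts with the unit clause (x5).
Neither x1 = True nor x1 = False works.
Neither x2 = True nor x2 = False works.

UNSATISFIABLE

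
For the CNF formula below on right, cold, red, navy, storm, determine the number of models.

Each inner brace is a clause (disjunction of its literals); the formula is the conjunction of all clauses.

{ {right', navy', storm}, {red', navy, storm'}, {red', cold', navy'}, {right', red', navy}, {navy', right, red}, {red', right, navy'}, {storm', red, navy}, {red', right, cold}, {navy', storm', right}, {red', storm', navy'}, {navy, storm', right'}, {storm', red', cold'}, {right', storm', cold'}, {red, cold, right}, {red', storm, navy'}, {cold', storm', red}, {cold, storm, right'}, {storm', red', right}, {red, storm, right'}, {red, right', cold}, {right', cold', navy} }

2

There are 2^5 = 32 truth assignments over (right, cold, red, navy, storm).
Split on right. With right = 1, the clauses containing right are satisfied and right' drops from the rest; 0 of the 2^4 = 16 assignments to the other variables satisfy what remains.
With right = 0, by the same count on the reduced clause set, 2 assignments work.
Total: 0 + 2 = 2.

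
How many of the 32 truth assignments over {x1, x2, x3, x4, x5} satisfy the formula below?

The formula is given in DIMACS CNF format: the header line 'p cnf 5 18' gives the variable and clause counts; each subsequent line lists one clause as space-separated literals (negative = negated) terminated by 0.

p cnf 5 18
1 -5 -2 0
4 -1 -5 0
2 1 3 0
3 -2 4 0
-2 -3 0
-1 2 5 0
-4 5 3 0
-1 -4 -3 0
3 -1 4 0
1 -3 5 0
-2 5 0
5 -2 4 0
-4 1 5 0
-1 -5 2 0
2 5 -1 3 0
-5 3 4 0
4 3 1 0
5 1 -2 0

3

There are 2^5 = 32 truth assignments over (x1, x2, x3, x4, x5).
Split on x4. With x4 = True, the clauses containing x4 are satisfied and ¬x4 drops from the rest; 2 of the 2^4 = 16 assignments to the other variables satisfy what remains.
With x4 = False, by the same count on the reduced clause set, 1 assignment works.
(One model: x1=F, x2=F, x3=T, x4=F, x5=T.)
Total: 2 + 1 = 3.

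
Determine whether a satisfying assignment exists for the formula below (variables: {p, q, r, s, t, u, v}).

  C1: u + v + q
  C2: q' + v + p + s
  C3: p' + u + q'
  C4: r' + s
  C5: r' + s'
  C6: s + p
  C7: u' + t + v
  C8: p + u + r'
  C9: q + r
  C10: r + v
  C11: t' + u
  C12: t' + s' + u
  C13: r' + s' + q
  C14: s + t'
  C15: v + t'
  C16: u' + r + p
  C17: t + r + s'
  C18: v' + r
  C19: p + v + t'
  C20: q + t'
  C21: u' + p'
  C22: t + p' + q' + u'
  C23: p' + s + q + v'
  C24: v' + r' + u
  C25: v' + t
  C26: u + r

Suppose r = 0.
(q) alone gives q = 1.
(v) alone gives v = 1.
Now (v') is unsatisfied and unit — conflict.
Backtrack on r: now try r = 1.
(s) alone gives s = 1.
Now (s') is unsatisfied and unit — conflict.
Both values of r lead to a conflict.
No assignment satisfies every clause.

No, unsatisfiable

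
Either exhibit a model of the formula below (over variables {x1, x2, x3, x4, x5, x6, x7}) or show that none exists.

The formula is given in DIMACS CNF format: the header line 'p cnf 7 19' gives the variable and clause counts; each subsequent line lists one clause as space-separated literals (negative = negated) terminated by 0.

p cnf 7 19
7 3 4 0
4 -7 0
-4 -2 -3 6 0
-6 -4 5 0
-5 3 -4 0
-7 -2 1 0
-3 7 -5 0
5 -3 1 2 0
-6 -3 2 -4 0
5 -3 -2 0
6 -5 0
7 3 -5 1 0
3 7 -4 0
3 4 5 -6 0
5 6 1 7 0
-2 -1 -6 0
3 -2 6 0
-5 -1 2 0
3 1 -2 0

Try x4 = True.
Try x6 = False.
From the singleton clause (¬x5), x5 = False.
Try x2 = False.
Try x3 = False.
From the singleton clause (x7), x7 = True.
No clause remains; x1 is free.

x1: True,  x2: False,  x3: False,  x4: True,  x5: False,  x6: False,  x7: True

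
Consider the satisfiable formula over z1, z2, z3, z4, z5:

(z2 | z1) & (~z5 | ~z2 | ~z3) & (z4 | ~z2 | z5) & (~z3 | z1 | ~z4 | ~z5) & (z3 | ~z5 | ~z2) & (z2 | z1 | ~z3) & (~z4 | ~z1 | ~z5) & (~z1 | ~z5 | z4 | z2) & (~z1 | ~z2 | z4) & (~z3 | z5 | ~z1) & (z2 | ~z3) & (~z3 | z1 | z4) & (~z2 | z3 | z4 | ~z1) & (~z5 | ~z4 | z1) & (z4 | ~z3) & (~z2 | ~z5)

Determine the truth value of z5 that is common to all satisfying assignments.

False

Suppose z5 = 1.
(~z2) alone gives z2 = 0.
(z1) alone gives z1 = 1.
(~z4) alone gives z4 = 0.
That conflicts with the unit clause (z4).
So every satisfying assignment has z5 = False.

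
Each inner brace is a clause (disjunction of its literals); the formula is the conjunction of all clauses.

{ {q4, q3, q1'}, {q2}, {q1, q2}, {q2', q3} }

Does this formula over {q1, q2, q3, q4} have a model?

Yes

Unit clause (q2) forces q2 = 1.
Unit clause (q3) forces q3 = 1.
Every clause is now satisfied; q1, q4 are unconstrained.
A satisfying assignment: q1=1; q2=1; q3=1; q4=1.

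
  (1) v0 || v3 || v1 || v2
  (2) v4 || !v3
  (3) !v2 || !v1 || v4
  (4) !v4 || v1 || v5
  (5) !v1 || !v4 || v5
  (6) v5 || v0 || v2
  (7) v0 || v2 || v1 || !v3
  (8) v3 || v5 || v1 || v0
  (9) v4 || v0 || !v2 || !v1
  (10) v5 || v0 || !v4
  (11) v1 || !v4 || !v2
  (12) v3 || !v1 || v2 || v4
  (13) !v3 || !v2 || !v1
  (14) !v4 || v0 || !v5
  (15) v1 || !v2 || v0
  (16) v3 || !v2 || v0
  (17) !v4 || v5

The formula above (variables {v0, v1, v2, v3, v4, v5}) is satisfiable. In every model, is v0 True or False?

Suppose v0 = false.
Branch on v4: set v4 = true.
(v5) alone gives v5 = true.
Now (!v5) is unsatisfied and unit — conflict.
So v4 must be the other value — set v4 = false.
(!v3) alone gives v3 = false.
(!v2) alone gives v2 = false.
(v1) alone gives v1 = true.
Now (!v1) is unsatisfied and unit — conflict.
Both values of v4 lead to a conflict.
So every satisfying assignment has v0 = True.

True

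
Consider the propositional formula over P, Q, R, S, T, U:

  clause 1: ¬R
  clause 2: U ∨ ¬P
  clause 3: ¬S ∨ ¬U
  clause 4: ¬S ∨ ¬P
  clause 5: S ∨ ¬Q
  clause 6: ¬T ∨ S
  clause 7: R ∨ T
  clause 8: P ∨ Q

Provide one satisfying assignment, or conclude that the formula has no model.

P: False, Q: True, R: False, S: True, T: True, U: False

The clause (¬R) is unit, so R = False.
The clause (T) is unit, so T = True.
The clause (S) is unit, so S = True.
The clause (¬U) is unit, so U = False.
The clause (¬P) is unit, so P = False.
The clause (Q) is unit, so Q = True.
Every clause now holds.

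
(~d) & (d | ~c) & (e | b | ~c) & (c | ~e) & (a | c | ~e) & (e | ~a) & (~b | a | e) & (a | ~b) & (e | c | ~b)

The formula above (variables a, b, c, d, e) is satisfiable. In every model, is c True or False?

Suppose c = 1.
Unit clause (~d) forces d = 0.
That conflicts with the unit clause (d).
So every satisfying assignment has c = False.

False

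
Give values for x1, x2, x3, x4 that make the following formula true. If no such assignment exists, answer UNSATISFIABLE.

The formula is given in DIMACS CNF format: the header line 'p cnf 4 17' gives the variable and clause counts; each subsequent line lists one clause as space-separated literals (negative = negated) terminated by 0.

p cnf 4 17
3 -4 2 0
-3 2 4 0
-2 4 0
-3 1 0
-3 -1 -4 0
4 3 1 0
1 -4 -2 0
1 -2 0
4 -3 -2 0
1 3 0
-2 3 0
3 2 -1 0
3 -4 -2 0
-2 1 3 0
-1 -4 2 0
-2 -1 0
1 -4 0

UNSATISFIABLE

Case x2 = False:
Case x3 = True:
Unit clause (x4) forces x4 = True.
Unit clause (x1) forces x1 = True.
Now (¬x1) is unsatisfied and unit — conflict.
So x3 must be the other value — set x3 = False.
Unit clause (¬x4) forces x4 = False.
Unit clause (x1) forces x1 = True.
Now (¬x1) is unsatisfied and unit — conflict.
Neither x3 = True nor x3 = False works.
So x2 must be the other value — set x2 = True.
Unit clause (x4) forces x4 = True.
Unit clause (x1) forces x1 = True.
Now (¬x1) is unsatisfied and unit — conflict.
Neither x2 = True nor x2 = False works.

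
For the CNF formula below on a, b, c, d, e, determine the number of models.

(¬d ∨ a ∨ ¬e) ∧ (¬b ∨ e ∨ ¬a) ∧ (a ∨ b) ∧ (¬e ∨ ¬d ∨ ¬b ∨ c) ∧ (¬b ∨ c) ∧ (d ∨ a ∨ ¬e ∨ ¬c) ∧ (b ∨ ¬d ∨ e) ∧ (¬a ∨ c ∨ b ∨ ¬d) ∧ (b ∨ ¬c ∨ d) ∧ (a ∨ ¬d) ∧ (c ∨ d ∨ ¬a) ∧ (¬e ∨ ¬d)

2

There are 2^5 = 32 truth assignments over (a, b, c, d, e).
Split on e. With e = True, the clauses containing e are satisfied and ¬e drops from the rest; 1 of the 2^4 = 16 assignments to the other variables satisfy what remains.
With e = False, by the same count on the reduced clause set, 1 assignment works.
(One model: a=F, b=T, c=T, d=F, e=F.)
Total: 1 + 1 = 2.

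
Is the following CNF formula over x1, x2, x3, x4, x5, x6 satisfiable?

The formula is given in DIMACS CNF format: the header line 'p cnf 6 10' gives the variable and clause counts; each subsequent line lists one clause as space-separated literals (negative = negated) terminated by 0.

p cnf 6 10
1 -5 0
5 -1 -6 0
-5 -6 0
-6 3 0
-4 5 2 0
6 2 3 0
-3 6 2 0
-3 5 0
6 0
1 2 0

(x6) alone gives x6 = True.
(¬x5) alone gives x5 = False.
(¬x1) alone gives x1 = False.
(x3) alone gives x3 = True.
Now (¬x3) is unsatisfied and unit — conflict.
No assignment satisfies every clause.

Unsatisfiable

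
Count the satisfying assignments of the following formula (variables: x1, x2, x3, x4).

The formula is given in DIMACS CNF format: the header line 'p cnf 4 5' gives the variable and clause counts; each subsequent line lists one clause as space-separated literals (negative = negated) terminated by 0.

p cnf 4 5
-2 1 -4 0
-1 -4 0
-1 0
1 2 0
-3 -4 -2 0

There are 2^4 = 16 truth assignments over (x1, x2, x3, x4).
Check each against the 5 clauses (columns in the order x1, x2, x3, x4):
  F F F F  ✗ fails (x1 ∨ x2)
  F F F T  ✗ fails (x1 ∨ x2)
  F F T F  ✗ fails (x1 ∨ x2)
  F F T T  ✗ fails (x1 ∨ x2)
  F T F F  ✓ satisfies all
  F T F T  ✗ fails (¬x2 ∨ x1 ∨ ¬x4)
  F T T F  ✓ satisfies all
  F T T T  ✗ fails (¬x2 ∨ x1 ∨ ¬x4)
  T F F F  ✗ fails (¬x1)
  T F F T  ✗ fails (¬x1 ∨ ¬x4)
  T F T F  ✗ fails (¬x1)
  T F T T  ✗ fails (¬x1 ∨ ¬x4)
  T T F F  ✗ fails (¬x1)
  T T F T  ✗ fails (¬x1 ∨ ¬x4)
  T T T F  ✗ fails (¬x1)
  T T T T  ✗ fails (¬x1 ∨ ¬x4)
2 of the 16 rows are models.

2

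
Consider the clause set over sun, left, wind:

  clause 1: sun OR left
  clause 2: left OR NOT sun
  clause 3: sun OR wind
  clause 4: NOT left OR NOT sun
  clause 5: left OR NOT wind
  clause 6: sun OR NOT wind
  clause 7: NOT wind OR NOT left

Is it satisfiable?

Case sun = true:
The clause (left) is unit, so left = true.
Now (NOT left) is unsatisfied and unit — conflict.
That branch fails; take sun = false instead.
The clause (left) is unit, so left = true.
The clause (wind) is unit, so wind = true.
Now (NOT wind) is unsatisfied and unit — conflict.
Neither sun = true nor sun = false works.
No assignment satisfies every clause.

Unsatisfiable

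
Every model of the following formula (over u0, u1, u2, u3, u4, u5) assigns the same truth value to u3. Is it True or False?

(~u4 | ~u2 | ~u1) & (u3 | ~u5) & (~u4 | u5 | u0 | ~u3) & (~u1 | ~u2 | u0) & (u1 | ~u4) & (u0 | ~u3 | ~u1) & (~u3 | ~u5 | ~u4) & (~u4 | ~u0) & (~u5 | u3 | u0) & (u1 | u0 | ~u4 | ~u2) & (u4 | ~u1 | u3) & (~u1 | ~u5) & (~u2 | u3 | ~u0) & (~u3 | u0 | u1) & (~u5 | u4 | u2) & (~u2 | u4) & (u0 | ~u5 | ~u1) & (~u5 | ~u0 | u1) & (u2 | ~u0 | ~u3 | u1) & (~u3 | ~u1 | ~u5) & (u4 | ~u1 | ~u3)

Suppose u3 = 1.
Suppose u1 = 1.
(u0) alone gives u0 = 1.
(~u4) alone gives u4 = 0.
But (u4) is also a unit clause — contradiction.
So u1 must be the other value — set u1 = 0.
(~u4) alone gives u4 = 0.
(u0) alone gives u0 = 1.
(~u2) alone gives u2 = 0.
But (u2) is also a unit clause — contradiction.
Neither u1 = 1 nor u1 = 0 works.
So every satisfying assignment has u3 = False.

False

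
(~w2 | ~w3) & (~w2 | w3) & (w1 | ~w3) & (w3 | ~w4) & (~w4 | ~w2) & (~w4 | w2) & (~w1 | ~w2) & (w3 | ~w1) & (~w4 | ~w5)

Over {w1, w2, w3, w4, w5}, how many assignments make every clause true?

4

There are 2^5 = 32 truth assignments over (w1, w2, w3, w4, w5).
Split on w5. With w5 = 1, the clauses containing w5 are satisfied and ~w5 drops from the rest; 2 of the 2^4 = 16 assignments to the other variables satisfy what remains.
With w5 = 0, by the same count on the reduced clause set, 2 assignments work.
Total: 2 + 2 = 4.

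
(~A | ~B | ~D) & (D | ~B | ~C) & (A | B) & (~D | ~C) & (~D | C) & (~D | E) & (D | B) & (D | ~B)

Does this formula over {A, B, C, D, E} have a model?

Suppose A = 1.
Suppose B = 0.
From the singleton clause (D), D = 1.
From the singleton clause (~C), C = 0.
Now (C) is unsatisfied and unit — conflict.
Undo B and try B = 1.
From the singleton clause (~D), D = 0.
Now (D) is unsatisfied and unit — conflict.
Either choice for B ends in contradiction.
Undo A and try A = 0.
From the singleton clause (B), B = 1.
From the singleton clause (D), D = 1.
From the singleton clause (~C), C = 0.
Now (C) is unsatisfied and unit — conflict.
Either choice for A ends in contradiction.
No assignment satisfies every clause.

No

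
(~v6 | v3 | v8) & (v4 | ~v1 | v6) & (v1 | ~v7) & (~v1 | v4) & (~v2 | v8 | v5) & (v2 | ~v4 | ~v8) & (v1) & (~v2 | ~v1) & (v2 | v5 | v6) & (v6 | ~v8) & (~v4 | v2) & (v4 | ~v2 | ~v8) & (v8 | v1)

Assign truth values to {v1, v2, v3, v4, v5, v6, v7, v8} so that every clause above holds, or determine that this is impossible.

The clause (v1) is unit, so v1 = 1.
The clause (v4) is unit, so v4 = 1.
The clause (~v2) is unit, so v2 = 0.
Now (v2) is unsatisfied and unit — conflict.

UNSATISFIABLE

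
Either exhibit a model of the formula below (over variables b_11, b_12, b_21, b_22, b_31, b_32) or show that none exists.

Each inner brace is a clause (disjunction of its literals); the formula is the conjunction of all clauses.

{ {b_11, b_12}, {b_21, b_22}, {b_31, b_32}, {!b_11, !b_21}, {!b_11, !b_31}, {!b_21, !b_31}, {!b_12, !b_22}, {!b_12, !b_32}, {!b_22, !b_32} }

Try b_11 = true.
(!b_21) alone gives b_21 = false.
(b_22) alone gives b_22 = true.
(!b_31) alone gives b_31 = false.
(b_32) alone gives b_32 = true.
That conflicts with the unit clause (!b_32).
Undo b_11 and try b_11 = false.
(b_12) alone gives b_12 = true.
(!b_22) alone gives b_22 = false.
(b_21) alone gives b_21 = true.
(!b_31) alone gives b_31 = false.
(b_32) alone gives b_32 = true.
That conflicts with the unit clause (!b_32).
Neither b_11 = true nor b_11 = false works.

UNSATISFIABLE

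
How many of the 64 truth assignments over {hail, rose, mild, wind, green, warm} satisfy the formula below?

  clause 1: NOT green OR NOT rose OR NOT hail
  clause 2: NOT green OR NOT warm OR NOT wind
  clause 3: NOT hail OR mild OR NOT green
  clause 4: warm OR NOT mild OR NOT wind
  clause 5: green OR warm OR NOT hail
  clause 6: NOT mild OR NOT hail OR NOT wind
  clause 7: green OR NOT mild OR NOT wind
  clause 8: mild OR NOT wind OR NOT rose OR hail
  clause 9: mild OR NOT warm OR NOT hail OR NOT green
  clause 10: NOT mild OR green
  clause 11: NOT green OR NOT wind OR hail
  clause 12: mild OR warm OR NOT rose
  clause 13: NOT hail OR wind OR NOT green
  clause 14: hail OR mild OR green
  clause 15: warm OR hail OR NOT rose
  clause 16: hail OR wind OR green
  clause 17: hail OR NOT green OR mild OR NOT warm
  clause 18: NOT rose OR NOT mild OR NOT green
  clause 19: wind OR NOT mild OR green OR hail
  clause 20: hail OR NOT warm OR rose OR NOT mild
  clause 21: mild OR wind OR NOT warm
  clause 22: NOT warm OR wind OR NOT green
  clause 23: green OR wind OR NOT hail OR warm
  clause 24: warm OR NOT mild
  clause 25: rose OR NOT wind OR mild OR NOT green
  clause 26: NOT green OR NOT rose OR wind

3

There are 2^6 = 64 truth assignments over (hail, rose, mild, wind, green, warm).
Split on warm. With warm = true, the clauses containing warm are satisfied and NOT warm drops from the rest; 2 of the 2^5 = 32 assignments to the other variables satisfy what remains.
With warm = false, by the same count on the reduced clause set, 1 assignment works.
Total: 2 + 1 = 3.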